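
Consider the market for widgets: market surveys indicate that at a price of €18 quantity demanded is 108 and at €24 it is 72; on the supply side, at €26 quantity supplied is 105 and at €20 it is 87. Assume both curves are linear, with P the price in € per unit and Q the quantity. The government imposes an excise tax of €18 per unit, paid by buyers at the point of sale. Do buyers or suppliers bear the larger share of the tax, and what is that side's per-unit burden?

Suppliers bear the larger share: €12 per unit.

Demand slope: (72 − 108)/(24 − 18) = -6, so Qd = 216 − 6P.
Supply slope: (87 − 105)/(20 − 26) = 3, so Qs = 3P + 27.
Without the tax, 216 − 6P = 3P + 27 gives 9P = 189, so P* = €21 and Q* = 90.
With the tax collected from buyers, demand (in seller-price terms) shifts: Qd = 216 − 6(P + 18).
New equilibrium: buyers pay €27, suppliers receive €9, Q = 54. (Wedge: Pb − Ps = 18.)
Per-unit burden: buyers €6, suppliers €12.
Suppliers take the larger share because supply is less price-elastic here (demand slope 6 vs supply slope 3).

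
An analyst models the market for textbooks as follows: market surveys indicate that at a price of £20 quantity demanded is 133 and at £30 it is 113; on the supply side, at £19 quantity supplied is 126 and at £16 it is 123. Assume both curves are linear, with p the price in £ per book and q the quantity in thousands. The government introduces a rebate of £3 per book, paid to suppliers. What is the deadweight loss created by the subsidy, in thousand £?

Demand slope: (113 − 133)/(30 − 20) = -2, so qd = 173 − 2p.
Supply slope: (123 − 126)/(16 − 19) = 1, so qs = p + 107.
Before the subsidy: set 173 − 2p = p + 107 → p* = £22, q* = 129.
With a per-unit subsidy paid to suppliers, each receives p + 3 per unit sold, so supply becomes qs = (p + 3) + 107.
New equilibrium: buyers pay £21, suppliers receive £24, q = 131. (Wedge: pb − ps = −3.)
Quantity rises by |ΔQ| = |129 − 131| = 2.
DWL = ½ · t · |ΔQ| = ½ · 3 · 2 = £3.

Deadweight loss = £3 thousand.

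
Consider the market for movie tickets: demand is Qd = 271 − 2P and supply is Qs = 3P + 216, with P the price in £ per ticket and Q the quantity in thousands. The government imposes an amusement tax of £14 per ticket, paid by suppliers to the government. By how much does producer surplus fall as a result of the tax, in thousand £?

Producer surplus falls by £1347.36 thousand.

Before the tax: set 271 − 2P = 3P + 216 → P* = £11, Q* = 249.
With the tax collected from suppliers, supply shifts: Qs = 3(P − 14) + 216.
Solving gives Q = 232.2 with buyers paying £19.4 and suppliers receiving £5.4 (the £14 wedge).
ΔPS is the trapezoid between Q = 232.2 and Q = 249 of height £5.6: ½ · (249 + 232.2) · 5.6 = £1347.36.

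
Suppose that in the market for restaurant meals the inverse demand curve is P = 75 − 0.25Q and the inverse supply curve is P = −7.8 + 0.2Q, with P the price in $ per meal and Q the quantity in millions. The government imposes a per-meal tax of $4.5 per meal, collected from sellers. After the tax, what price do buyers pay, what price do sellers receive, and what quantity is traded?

Buyers pay $31.5; sellers receive $27; quantity = 174.

Inverting to Q(P) form: Qd = 300 − 4P; Qs = 5P + 39.
Without the tax, 300 − 4P = 5P + 39 gives 9P = 261, so P* = $29 and Q* = 184.
With the tax collected from sellers, supply shifts: Qs = 5(P − 4.5) + 39.
New equilibrium: buyers pay $31.5, sellers receive $27, Q = 174. (Wedge: Pb − Ps = 4.5.)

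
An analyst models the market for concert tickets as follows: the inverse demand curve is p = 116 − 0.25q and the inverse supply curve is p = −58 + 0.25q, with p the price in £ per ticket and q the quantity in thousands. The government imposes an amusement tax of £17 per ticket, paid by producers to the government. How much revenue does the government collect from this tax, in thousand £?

Tax revenue = £5338 thousand.

Inverting to q(p) form: qd = 464 − 4p; qs = 4p + 232.
Without the tax, 464 − 4p = 4p + 232 gives 8p = 232, so p* = £29 and q* = 348.
With the tax collected from producers, supply shifts: qs = 4(p − 17) + 232.
Solving gives q = 314 with buyers paying £37.5 and producers receiving £20.5 (the £17 wedge).
Revenue = t · Q = 17 · 314 = £5338.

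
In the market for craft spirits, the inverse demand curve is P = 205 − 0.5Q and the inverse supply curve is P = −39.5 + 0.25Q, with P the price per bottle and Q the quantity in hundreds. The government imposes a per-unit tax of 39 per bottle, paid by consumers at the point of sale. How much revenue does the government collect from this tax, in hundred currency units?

Rewrite in direct form: Qd = 410 − 2P and Qs = 4P + 158.
Without the tax, 410 − 2P = 4P + 158 gives 6P = 252, so P* = 42 and Q* = 326.
With the tax collected from consumers, demand (in seller-price terms) shifts: Qd = 410 − 2(P + 39).
Solving gives Q = 274 with consumers paying 68 and suppliers receiving 29 (the 39 wedge).
Revenue = t · Q = 39 · 274 = 10686.

Tax revenue = 10686 hundred.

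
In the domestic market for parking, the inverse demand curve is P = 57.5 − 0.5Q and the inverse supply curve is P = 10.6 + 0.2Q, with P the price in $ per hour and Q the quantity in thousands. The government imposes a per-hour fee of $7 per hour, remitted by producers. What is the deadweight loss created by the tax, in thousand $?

Deadweight loss = $35 thousand.

Inverting to Q(P) form: Qd = 115 − 2P; Qs = 5P − 53.
Without the tax, 115 − 2P = 5P − 53 gives 7P = 168, so P* = $24 and Q* = 67.
With the tax collected from producers, supply shifts: Qs = 5(P − 7) − 53.
New equilibrium: consumers pay $29, producers receive $22, Q = 57. (Wedge: Pb − Ps = 7.)
Quantity falls by |ΔQ| = |67 − 57| = 10.
DWL = ½ · t · |ΔQ| = ½ · 7 · 10 = $35.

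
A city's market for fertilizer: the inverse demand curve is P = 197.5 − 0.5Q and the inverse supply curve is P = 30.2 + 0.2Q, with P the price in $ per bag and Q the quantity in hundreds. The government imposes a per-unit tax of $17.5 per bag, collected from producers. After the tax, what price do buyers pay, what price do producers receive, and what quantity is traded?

Inverting to Q(P) form: Qd = 395 − 2P; Qs = 5P − 151.
Without the tax, 395 − 2P = 5P − 151 gives 7P = 546, so P* = $78 and Q* = 239.
With the tax collected from producers, supply shifts: Qs = 5(P − 17.5) − 151.
Solving gives Q = 214 with buyers paying $90.5 and producers receiving $73 (the $17.5 wedge).

Buyers pay $90.5; producers receive $73; quantity = 214.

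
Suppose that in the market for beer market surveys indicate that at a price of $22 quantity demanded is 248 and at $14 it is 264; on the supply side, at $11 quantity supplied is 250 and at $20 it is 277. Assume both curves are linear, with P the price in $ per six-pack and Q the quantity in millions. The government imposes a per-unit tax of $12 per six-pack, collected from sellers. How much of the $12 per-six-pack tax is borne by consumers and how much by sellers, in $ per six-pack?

Demand slope: (264 − 248)/(14 − 22) = -2, so Qd = 292 − 2P.
Supply slope: (277 − 250)/(20 − 11) = 3, so Qs = 3P + 217.
Without the tax, 292 − 2P = 3P + 217 gives 5P = 75, so P* = $15 and Q* = 262.
With the tax collected from sellers, supply shifts: Qs = 3(P − 12) + 217.
New equilibrium: consumers pay $22.2, sellers receive $10.2, Q = 247.6. (Wedge: Pb − Ps = 12.)
Burden on consumers: $7.2; on sellers: $4.8. (They sum to $12.)
The less price-elastic side of the market bears the larger share of a per-unit tax.

Consumers bear $7.2 per six-pack; sellers bear $4.8 per six-pack.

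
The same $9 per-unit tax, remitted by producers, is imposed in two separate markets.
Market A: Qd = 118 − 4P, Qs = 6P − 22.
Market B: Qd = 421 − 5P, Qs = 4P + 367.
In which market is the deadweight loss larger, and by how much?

Market A: pre-tax P* = $14, Q* = 62; post-tax Q = 40.4; deadweight loss = $97.2.
Market B: pre-tax P* = $6, Q* = 391; post-tax Q = 371; deadweight loss = $90.
Difference: $97.2 vs $90 → market A is larger by $7.2.

Market A, by $7.2.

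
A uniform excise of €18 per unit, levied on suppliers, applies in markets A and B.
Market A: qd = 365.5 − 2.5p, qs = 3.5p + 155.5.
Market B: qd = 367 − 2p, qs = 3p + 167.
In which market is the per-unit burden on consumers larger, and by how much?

Market B, by €0.3.

Market A: pre-tax p* = €35, q* = 278; post-tax q = 251.75; per-unit burden on consumers = €10.5.
Market B: pre-tax p* = €40, q* = 287; post-tax q = 265.4; per-unit burden on consumers = €10.8.
Difference: €10.5 vs €10.8 → market B is larger by €0.3.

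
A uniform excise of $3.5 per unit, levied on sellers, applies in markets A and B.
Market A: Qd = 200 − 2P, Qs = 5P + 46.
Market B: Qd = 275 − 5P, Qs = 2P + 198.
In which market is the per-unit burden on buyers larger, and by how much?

Market A: pre-tax P* = $22, Q* = 156; post-tax Q = 151; per-unit burden on buyers = $2.5.
Market B: pre-tax P* = $11, Q* = 220; post-tax Q = 215; per-unit burden on buyers = $1.
Difference: $2.5 vs $1 → market A is larger by $1.5.

Market A, by $1.5.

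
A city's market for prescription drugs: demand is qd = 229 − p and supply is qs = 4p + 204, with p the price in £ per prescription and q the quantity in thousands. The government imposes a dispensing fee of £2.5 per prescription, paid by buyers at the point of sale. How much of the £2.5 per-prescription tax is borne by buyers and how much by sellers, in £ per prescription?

Without the tax, 229 − p = 4p + 204 gives 5p = 25, so p* = £5 and q* = 224.
With the tax collected from buyers, demand (in seller-price terms) shifts: qd = 229 − (p + 2.5).
Solving gives q = 222 with buyers paying £7 and sellers receiving £4.5 (the £2.5 wedge).
Burden on buyers: £2; on sellers: £0.5. (They sum to £2.5.)
The less price-elastic side of the market bears the larger share of a per-unit tax.

Buyers bear £2 per prescription; sellers bear £0.5 per prescription.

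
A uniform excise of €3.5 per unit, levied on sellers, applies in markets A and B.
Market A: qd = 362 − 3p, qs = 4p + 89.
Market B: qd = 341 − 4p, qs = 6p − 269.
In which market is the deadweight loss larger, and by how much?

Market B, by €4.2.

Market A: pre-tax p* = €39, q* = 245; post-tax q = 239; deadweight loss = €10.5.
Market B: pre-tax p* = €61, q* = 97; post-tax q = 88.6; deadweight loss = €14.7.
Difference: €10.5 vs €14.7 → market B is larger by €4.2.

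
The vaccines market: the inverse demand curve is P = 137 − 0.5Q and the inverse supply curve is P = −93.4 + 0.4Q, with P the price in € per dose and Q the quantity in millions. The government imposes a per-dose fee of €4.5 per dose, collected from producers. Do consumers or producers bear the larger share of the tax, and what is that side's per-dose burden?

Consumers bear the larger share: €2.5 per dose.

Rewrite in direct form: Qd = 274 − 2P and Qs = 2.5P + 233.5.
Without the tax, 274 − 2P = 2.5P + 233.5 gives 4.5P = 40.5, so P* = €9 and Q* = 256.
With the tax collected from producers, supply shifts: Qs = 2.5(P − 4.5) + 233.5.
New equilibrium: consumers pay €11.5, producers receive €7, Q = 251. (Wedge: Pb − Ps = 4.5.)
Per-dose burden: consumers €2.5, producers €2.
Consumers take the larger share because demand is less price-elastic here (demand slope 2 vs supply slope 2.5).
The less price-elastic side of the market bears the larger share of a per-unit tax.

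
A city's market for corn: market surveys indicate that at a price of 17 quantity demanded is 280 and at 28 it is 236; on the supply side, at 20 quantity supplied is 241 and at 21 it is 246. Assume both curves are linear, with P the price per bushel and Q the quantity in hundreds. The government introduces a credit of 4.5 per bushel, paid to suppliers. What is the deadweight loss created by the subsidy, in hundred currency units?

Deadweight loss = 22.5 hundred.

Demand slope: (236 − 280)/(28 − 17) = -4, so Qd = 348 − 4P.
Supply slope: (246 − 241)/(21 − 20) = 5, so Qs = 5P + 141.
Without the subsidy, 348 − 4P = 5P + 141 gives 9P = 207, so P* = 23 and Q* = 256.
With a per-unit subsidy paid to suppliers, each receives P + 4.5 per unit sold, so supply becomes Qs = 5(P + 4.5) + 141.
Solving gives Q = 266 with buyers paying 20.5 and suppliers receiving 25 (the 4.5 wedge).
Quantity rises by |ΔQ| = |256 − 266| = 10.
DWL = ½ · t · |ΔQ| = ½ · 4.5 · 10 = 22.5.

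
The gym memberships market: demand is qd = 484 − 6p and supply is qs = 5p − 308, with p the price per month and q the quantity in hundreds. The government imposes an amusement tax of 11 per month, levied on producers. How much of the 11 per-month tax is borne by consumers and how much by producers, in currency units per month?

Without the tax, 484 − 6p = 5p − 308 gives 11p = 792, so p* = 72 and q* = 52.
With the tax collected from producers, supply shifts: qs = 5(p − 11) − 308.
Solving gives q = 22 with consumers paying 77 and producers receiving 66 (the 11 wedge).
Burden on consumers: 5; on producers: 6. (They sum to 11.)
The less price-elastic side of the market bears the larger share of a per-unit tax.

Consumers bear 5 per month; producers bear 6 per month.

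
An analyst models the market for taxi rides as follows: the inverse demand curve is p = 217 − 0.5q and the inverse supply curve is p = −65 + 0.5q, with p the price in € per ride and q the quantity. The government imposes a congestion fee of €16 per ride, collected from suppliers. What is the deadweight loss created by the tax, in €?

Inverting to q(p) form: qd = 434 − 2p; qs = 2p + 130.
Without the tax, 434 − 2p = 2p + 130 gives 4p = 304, so p* = €76 and q* = 282.
With the tax collected from suppliers, supply shifts: qs = 2(p − 16) + 130.
New equilibrium: buyers pay €84, suppliers receive €68, q = 266. (Wedge: pb − ps = 16.)
Quantity falls by |ΔQ| = |282 − 266| = 16.
DWL = ½ · t · |ΔQ| = ½ · 16 · 16 = €128.

Deadweight loss = €128.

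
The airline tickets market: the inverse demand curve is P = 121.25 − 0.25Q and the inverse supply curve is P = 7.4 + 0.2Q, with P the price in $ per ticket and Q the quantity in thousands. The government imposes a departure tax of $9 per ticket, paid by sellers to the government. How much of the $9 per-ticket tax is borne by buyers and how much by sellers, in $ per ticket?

Inverting to Q(P) form: Qd = 485 − 4P; Qs = 5P − 37.
Without the tax, 485 − 4P = 5P − 37 gives 9P = 522, so P* = $58 and Q* = 253.
With the tax collected from sellers, supply shifts: Qs = 5(P − 9) − 37.
New equilibrium: buyers pay $63, sellers receive $54, Q = 233. (Wedge: Pb − Ps = 9.)
Burden on buyers: $5; on sellers: $4. (They sum to $9.)
The less price-elastic side of the market bears the larger share of a per-unit tax.

Buyers bear $5 per ticket; sellers bear $4 per ticket.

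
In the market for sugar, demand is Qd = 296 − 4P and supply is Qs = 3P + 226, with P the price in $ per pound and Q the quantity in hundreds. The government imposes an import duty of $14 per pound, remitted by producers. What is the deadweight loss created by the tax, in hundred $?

Before the tax: set 296 − 4P = 3P + 226 → P* = $10, Q* = 256.
With the tax collected from producers, supply shifts: Qs = 3(P − 14) + 226.
New equilibrium: buyers pay $16, producers receive $2, Q = 232. (Wedge: Pb − Ps = 14.)
Quantity falls by |ΔQ| = |256 − 232| = 24.
DWL = ½ · t · |ΔQ| = ½ · 14 · 24 = $168.

Deadweight loss = $168 hundred.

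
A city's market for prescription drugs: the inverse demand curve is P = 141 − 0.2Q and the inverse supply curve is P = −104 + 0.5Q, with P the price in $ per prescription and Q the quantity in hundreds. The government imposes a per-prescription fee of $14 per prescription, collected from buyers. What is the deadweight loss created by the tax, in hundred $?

Rewrite in direct form: Qd = 705 − 5P and Qs = 2P + 208.
Without the tax, 705 − 5P = 2P + 208 gives 7P = 497, so P* = $71 and Q* = 350.
With the tax collected from buyers, demand (in seller-price terms) shifts: Qd = 705 − 5(P + 14).
Solving gives Q = 330 with buyers paying $75 and producers receiving $61 (the $14 wedge).
Quantity falls by |ΔQ| = |350 − 330| = 20.
DWL = ½ · t · |ΔQ| = ½ · 14 · 20 = $140.

Deadweight loss = $140 hundred.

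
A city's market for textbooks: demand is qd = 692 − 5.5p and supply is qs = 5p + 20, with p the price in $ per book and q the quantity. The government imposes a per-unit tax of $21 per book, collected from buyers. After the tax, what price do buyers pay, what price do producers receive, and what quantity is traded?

Buyers pay $74; producers receive $53; quantity = 285.

Before the tax: set 692 − 5.5p = 5p + 20 → p* = $64, q* = 340.
With the tax collected from buyers, demand (in seller-price terms) shifts: qd = 692 − 5.5(p + 21).
Solving gives q = 285 with buyers paying $74 and producers receiving $53 (the $21 wedge).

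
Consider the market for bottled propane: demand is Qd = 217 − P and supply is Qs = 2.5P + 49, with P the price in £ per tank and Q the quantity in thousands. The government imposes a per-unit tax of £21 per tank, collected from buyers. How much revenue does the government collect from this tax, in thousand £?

Before the tax: set 217 − P = 2.5P + 49 → P* = £48, Q* = 169.
With the tax collected from buyers, demand (in seller-price terms) shifts: Qd = 217 − (P + 21).
Solving gives Q = 154 with buyers paying £63 and producers receiving £42 (the £21 wedge).
Revenue = t · Q = 21 · 154 = £3234.

Tax revenue = £3234 thousand.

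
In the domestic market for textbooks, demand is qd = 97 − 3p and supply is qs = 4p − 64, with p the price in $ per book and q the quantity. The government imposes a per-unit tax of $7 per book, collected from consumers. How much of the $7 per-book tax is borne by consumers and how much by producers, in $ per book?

Consumers bear $4 per book; producers bear $3 per book.

Before the tax: set 97 − 3p = 4p − 64 → p* = $23, q* = 28.
With the tax collected from consumers, demand (in seller-price terms) shifts: qd = 97 − 3(p + 7).
New equilibrium: consumers pay $27, producers receive $20, q = 16. (Wedge: pb − ps = 7.)
Burden on consumers: $4; on producers: $3. (They sum to $7.)
The less price-elastic side of the market bears the larger share of a per-unit tax.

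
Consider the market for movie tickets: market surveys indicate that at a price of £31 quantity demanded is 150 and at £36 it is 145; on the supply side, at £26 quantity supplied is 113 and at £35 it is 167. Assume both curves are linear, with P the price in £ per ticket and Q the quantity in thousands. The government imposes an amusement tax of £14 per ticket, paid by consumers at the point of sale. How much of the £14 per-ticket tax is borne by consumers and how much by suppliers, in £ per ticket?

Consumers bear £12 per ticket; suppliers bear £2 per ticket.

Demand slope: (145 − 150)/(36 − 31) = -1, so Qd = 181 − P.
Supply slope: (167 − 113)/(35 − 26) = 6, so Qs = 6P − 43.
Before the tax: set 181 − P = 6P − 43 → P* = £32, Q* = 149.
With the tax collected from consumers, demand (in seller-price terms) shifts: Qd = 181 − (P + 14).
Solving gives Q = 137 with consumers paying £44 and suppliers receiving £30 (the £14 wedge).
Burden on consumers: £12; on suppliers: £2. (They sum to £14.)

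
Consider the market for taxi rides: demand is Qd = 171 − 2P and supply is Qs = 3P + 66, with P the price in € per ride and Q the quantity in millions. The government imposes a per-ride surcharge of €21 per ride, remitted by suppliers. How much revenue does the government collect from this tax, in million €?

Before the tax: set 171 − 2P = 3P + 66 → P* = €21, Q* = 129.
With the tax collected from suppliers, supply shifts: Qs = 3(P − 21) + 66.
Solving gives Q = 103.8 with consumers paying €33.6 and suppliers receiving €12.6 (the €21 wedge).
Revenue = t · Q = 21 · 103.8 = €2179.8.

Tax revenue = €2179.8 million.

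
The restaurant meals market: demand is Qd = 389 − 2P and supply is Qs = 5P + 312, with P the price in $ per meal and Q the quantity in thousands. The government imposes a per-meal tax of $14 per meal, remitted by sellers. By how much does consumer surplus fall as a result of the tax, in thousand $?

Consumer surplus falls by $3570 thousand.

Without the tax, 389 − 2P = 5P + 312 gives 7P = 77, so P* = $11 and Q* = 367.
With the tax collected from sellers, supply shifts: Qs = 5(P − 14) + 312.
Solving gives Q = 347 with consumers paying $21 and sellers receiving $7 (the $14 wedge).
ΔCS is the trapezoid between Q = 347 and Q = 367 of height $10: ½ · (367 + 347) · 10 = $3570.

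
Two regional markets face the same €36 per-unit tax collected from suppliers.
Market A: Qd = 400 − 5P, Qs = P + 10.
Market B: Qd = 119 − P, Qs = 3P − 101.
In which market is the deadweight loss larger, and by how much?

Market A, by €54.

Market A: pre-tax P* = €65, Q* = 75; post-tax Q = 45; deadweight loss = €540.
Market B: pre-tax P* = €55, Q* = 64; post-tax Q = 37; deadweight loss = €486.
Difference: €540 vs €486 → market A is larger by €54.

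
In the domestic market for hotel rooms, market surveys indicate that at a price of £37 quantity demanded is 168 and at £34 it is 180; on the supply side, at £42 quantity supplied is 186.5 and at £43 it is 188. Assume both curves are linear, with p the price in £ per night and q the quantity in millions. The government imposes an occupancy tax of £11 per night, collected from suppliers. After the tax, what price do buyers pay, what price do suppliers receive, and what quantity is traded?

Demand slope: (180 − 168)/(34 − 37) = -4, so qd = 316 − 4p.
Supply slope: (188 − 186.5)/(43 − 42) = 1.5, so qs = 1.5p + 123.5.
Without the tax, 316 − 4p = 1.5p + 123.5 gives 5.5p = 192.5, so p* = £35 and q* = 176.
With the tax collected from suppliers, supply shifts: qs = 1.5(p − 11) + 123.5.
New equilibrium: buyers pay £38, suppliers receive £27, q = 164. (Wedge: pb − ps = 11.)
The less price-elastic side of the market bears the larger share of a per-unit tax.

Buyers pay £38; suppliers receive £27; quantity = 164.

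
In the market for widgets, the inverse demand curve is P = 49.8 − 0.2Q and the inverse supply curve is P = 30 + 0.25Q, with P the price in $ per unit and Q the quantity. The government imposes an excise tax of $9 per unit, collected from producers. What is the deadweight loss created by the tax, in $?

Inverting to Q(P) form: Qd = 249 − 5P; Qs = 4P − 120.
Without the tax, 249 − 5P = 4P − 120 gives 9P = 369, so P* = $41 and Q* = 44.
With the tax collected from producers, supply shifts: Qs = 4(P − 9) − 120.
Solving gives Q = 24 with consumers paying $45 and producers receiving $36 (the $9 wedge).
Quantity falls by |ΔQ| = |44 − 24| = 20.
DWL = ½ · t · |ΔQ| = ½ · 9 · 20 = $90.

Deadweight loss = $90.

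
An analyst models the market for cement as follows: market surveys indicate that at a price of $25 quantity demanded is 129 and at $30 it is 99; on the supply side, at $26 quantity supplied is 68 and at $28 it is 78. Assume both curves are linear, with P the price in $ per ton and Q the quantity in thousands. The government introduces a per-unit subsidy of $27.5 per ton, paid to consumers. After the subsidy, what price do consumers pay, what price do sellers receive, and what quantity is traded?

Consumers pay $18.5; sellers receive $46; quantity = 168.

Demand slope: (99 − 129)/(30 − 25) = -6, so Qd = 279 − 6P.
Supply slope: (78 − 68)/(28 − 26) = 5, so Qs = 5P − 62.
Before the subsidy: set 279 − 6P = 5P − 62 → P* = $31, Q* = 93.
With a per-unit subsidy paid to consumers, each effectively pays P − 27.5, so demand becomes Qd = 279 − 6(P − 27.5).
New equilibrium: consumers pay $18.5, sellers receive $46, Q = 168. (Wedge: Pb − Ps = −27.5.)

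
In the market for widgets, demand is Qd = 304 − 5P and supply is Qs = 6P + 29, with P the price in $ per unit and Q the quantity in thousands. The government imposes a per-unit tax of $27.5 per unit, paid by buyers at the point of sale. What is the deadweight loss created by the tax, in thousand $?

Deadweight loss = $1031.25 thousand.

Before the tax: set 304 − 5P = 6P + 29 → P* = $25, Q* = 179.
With the tax collected from buyers, demand (in seller-price terms) shifts: Qd = 304 − 5(P + 27.5).
Solving gives Q = 104 with buyers paying $40 and producers receiving $12.5 (the $27.5 wedge).
Quantity falls by |ΔQ| = |179 − 104| = 75.
DWL = ½ · t · |ΔQ| = ½ · 27.5 · 75 = $1031.25.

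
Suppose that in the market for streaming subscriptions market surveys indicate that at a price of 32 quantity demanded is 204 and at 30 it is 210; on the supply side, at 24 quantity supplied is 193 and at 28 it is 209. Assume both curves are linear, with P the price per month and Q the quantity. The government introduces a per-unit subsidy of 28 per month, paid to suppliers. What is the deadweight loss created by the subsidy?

Deadweight loss = 672.

Demand slope: (210 − 204)/(30 − 32) = -3, so Qd = 300 − 3P.
Supply slope: (209 − 193)/(28 − 24) = 4, so Qs = 4P + 97.
Without the subsidy, 300 − 3P = 4P + 97 gives 7P = 203, so P* = 29 and Q* = 213.
With a per-unit subsidy paid to suppliers, each receives P + 28 per unit sold, so supply becomes Qs = 4(P + 28) + 97.
New equilibrium: consumers pay 13, suppliers receive 41, Q = 261. (Wedge: Pb − Ps = −28.)
Quantity rises by |ΔQ| = |213 − 261| = 48.
DWL = ½ · t · |ΔQ| = ½ · 28 · 48 = 672.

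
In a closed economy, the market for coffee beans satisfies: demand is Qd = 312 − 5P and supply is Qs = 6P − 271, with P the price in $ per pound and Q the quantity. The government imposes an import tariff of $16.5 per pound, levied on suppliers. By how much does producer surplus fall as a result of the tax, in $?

Without the tax, 312 − 5P = 6P − 271 gives 11P = 583, so P* = $53 and Q* = 47.
With the tax collected from suppliers, supply shifts: Qs = 6(P − 16.5) − 271.
New equilibrium: consumers pay $62, suppliers receive $45.5, Q = 2. (Wedge: Pb − Ps = 16.5.)
ΔPS is the trapezoid between Q = 2 and Q = 47 of height $7.5: ½ · (47 + 2) · 7.5 = $183.75.

Producer surplus falls by $183.75.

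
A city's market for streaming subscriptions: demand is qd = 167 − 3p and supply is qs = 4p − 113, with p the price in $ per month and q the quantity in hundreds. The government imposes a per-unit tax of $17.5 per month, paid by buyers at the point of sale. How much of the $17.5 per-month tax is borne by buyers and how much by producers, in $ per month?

Buyers bear $10 per month; producers bear $7.5 per month.

Before the tax: set 167 − 3p = 4p − 113 → p* = $40, q* = 47.
With the tax collected from buyers, demand (in seller-price terms) shifts: qd = 167 − 3(p + 17.5).
New equilibrium: buyers pay $50, producers receive $32.5, q = 17. (Wedge: pb − ps = 17.5.)
Burden on buyers: $10; on producers: $7.5. (They sum to $17.5.)
The less price-elastic side of the market bears the larger share of a per-unit tax.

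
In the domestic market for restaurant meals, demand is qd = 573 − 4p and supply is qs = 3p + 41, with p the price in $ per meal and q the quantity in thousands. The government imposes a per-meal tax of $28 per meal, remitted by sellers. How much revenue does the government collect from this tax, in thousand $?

Tax revenue = $6188 thousand.

Before the tax: set 573 − 4p = 3p + 41 → p* = $76, q* = 269.
With the tax collected from sellers, supply shifts: qs = 3(p − 28) + 41.
Solving gives q = 221 with consumers paying $88 and sellers receiving $60 (the $28 wedge).
Revenue = t · Q = 28 · 221 = $6188.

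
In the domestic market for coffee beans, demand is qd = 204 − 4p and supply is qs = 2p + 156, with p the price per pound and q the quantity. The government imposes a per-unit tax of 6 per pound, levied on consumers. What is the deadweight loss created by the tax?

Without the tax, 204 − 4p = 2p + 156 gives 6p = 48, so p* = 8 and q* = 172.
With the tax collected from consumers, demand (in seller-price terms) shifts: qd = 204 − 4(p + 6).
New equilibrium: consumers pay 10, suppliers receive 4, q = 164. (Wedge: pb − ps = 6.)
Quantity falls by |ΔQ| = |172 − 164| = 8.
DWL = ½ · t · |ΔQ| = ½ · 6 · 8 = 24.

Deadweight loss = 24.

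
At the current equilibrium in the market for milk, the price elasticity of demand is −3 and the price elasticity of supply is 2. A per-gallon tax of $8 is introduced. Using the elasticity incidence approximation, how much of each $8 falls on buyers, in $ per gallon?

Incidence ratio: buyers' share ≈ εs / (εs + |εd|) = 2 / (2 + 3) = 0.4.
So buyers bear ≈ 0.4 × $8 = $3.2; suppliers bear $4.8.

Buyers bear ≈ $3.2 per gallon.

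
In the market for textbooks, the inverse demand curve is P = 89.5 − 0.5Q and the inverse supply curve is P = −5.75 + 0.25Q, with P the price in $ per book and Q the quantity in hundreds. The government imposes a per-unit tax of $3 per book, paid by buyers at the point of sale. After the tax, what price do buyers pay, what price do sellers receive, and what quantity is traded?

Rewrite in direct form: Qd = 179 − 2P and Qs = 4P + 23.
Without the tax, 179 − 2P = 4P + 23 gives 6P = 156, so P* = $26 and Q* = 127.
With the tax collected from buyers, demand (in seller-price terms) shifts: Qd = 179 − 2(P + 3).
New equilibrium: buyers pay $28, sellers receive $25, Q = 123. (Wedge: Pb − Ps = 3.)
The less price-elastic side of the market bears the larger share of a per-unit tax.

Buyers pay $28; sellers receive $25; quantity = 123.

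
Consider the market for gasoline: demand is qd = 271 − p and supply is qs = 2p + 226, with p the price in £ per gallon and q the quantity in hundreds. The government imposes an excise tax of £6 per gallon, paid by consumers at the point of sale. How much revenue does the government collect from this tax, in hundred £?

Tax revenue = £1512 hundred.

Before the tax: set 271 − p = 2p + 226 → p* = £15, q* = 256.
With the tax collected from consumers, demand (in seller-price terms) shifts: qd = 271 − (p + 6).
New equilibrium: consumers pay £19, suppliers receive £13, q = 252. (Wedge: pb − ps = 6.)
Revenue = t · Q = 6 · 252 = £1512.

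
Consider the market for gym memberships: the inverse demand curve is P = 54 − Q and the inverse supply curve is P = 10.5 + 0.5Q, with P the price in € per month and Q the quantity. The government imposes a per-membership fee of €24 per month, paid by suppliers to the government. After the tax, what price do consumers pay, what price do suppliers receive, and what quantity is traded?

Consumers pay €41; suppliers receive €17; quantity = 13.

Rewrite in direct form: Qd = 54 − P and Qs = 2P − 21.
Without the tax, 54 − P = 2P − 21 gives 3P = 75, so P* = €25 and Q* = 29.
With the tax collected from suppliers, supply shifts: Qs = 2(P − 24) − 21.
New equilibrium: consumers pay €41, suppliers receive €17, Q = 13. (Wedge: Pb − Ps = 24.)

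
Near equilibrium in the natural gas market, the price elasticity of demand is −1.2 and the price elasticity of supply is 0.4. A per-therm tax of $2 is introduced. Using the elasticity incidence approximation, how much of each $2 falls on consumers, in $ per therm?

Incidence ratio: consumers' share ≈ εs / (εs + |εd|) = 0.4 / (0.4 + 1.2) = 0.25.
So consumers bear ≈ 0.25 × $2 = $0.5; sellers bear $1.5.

Consumers bear ≈ $0.5 per therm.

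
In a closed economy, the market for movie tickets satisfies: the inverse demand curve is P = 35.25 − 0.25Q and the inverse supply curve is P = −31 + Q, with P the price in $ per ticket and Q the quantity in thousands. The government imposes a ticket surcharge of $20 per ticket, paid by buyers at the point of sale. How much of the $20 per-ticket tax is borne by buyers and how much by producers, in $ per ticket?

Buyers bear $4 per ticket; producers bear $16 per ticket.

Rewrite in direct form: Qd = 141 − 4P and Qs = P + 31.
Without the tax, 141 − 4P = P + 31 gives 5P = 110, so P* = $22 and Q* = 53.
With the tax collected from buyers, demand (in seller-price terms) shifts: Qd = 141 − 4(P + 20).
New equilibrium: buyers pay $26, producers receive $6, Q = 37. (Wedge: Pb − Ps = 20.)
Burden on buyers: $4; on producers: $16. (They sum to $20.)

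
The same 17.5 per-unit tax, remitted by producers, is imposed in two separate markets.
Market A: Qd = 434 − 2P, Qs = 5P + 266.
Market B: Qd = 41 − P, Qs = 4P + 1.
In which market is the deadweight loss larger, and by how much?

Market A: pre-tax P* = 24, Q* = 386; post-tax Q = 361; deadweight loss = 218.75.
Market B: pre-tax P* = 8, Q* = 33; post-tax Q = 19; deadweight loss = 122.5.
Difference: 218.75 vs 122.5 → market A is larger by 96.25.

Market A, by 96.25.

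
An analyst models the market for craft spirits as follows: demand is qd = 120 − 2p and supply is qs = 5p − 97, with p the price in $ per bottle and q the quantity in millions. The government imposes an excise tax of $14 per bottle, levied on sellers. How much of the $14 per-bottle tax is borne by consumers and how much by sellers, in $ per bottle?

Consumers bear $10 per bottle; sellers bear $4 per bottle.

Before the tax: set 120 − 2p = 5p − 97 → p* = $31, q* = 58.
With the tax collected from sellers, supply shifts: qs = 5(p − 14) − 97.
New equilibrium: consumers pay $41, sellers receive $27, q = 38. (Wedge: pb − ps = 14.)
Burden on consumers: $10; on sellers: $4. (They sum to $14.)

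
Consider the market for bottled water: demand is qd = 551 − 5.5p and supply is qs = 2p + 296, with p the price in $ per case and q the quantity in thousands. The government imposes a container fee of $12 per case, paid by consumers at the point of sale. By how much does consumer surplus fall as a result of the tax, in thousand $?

Before the tax: set 551 − 5.5p = 2p + 296 → p* = $34, q* = 364.
With the tax collected from consumers, demand (in seller-price terms) shifts: qd = 551 − 5.5(p + 12).
Solving gives q = 346.4 with consumers paying $37.2 and suppliers receiving $25.2 (the $12 wedge).
ΔCS is the trapezoid between Q = 346.4 and Q = 364 of height $3.2: ½ · (364 + 346.4) · 3.2 = $1136.64.

Consumer surplus falls by $1136.64 thousand.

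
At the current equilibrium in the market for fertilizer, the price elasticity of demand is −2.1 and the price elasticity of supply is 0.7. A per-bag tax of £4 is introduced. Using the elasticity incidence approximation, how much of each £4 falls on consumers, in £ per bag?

Incidence ratio: consumers' share ≈ εs / (εs + |εd|) = 0.7 / (0.7 + 2.1) = 0.25.
So consumers bear ≈ 0.25 × £4 = £1; producers bear £3.

Consumers bear ≈ £1 per bag.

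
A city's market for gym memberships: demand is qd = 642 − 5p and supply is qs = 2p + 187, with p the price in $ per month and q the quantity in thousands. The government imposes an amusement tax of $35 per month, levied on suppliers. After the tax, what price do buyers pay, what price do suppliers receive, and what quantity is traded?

Before the tax: set 642 − 5p = 2p + 187 → p* = $65, q* = 317.
With the tax collected from suppliers, supply shifts: qs = 2(p − 35) + 187.
New equilibrium: buyers pay $75, suppliers receive $40, q = 267. (Wedge: pb − ps = 35.)

Buyers pay $75; suppliers receive $40; quantity = 267.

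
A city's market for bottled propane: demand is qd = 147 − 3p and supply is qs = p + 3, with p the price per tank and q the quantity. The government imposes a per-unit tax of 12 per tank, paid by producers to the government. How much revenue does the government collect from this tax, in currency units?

Tax revenue = 360.

Before the tax: set 147 − 3p = p + 3 → p* = 36, q* = 39.
With the tax collected from producers, supply shifts: qs = (p − 12) + 3.
New equilibrium: consumers pay 39, producers receive 27, q = 30. (Wedge: pb − ps = 12.)
Revenue = t · Q = 12 · 30 = 360.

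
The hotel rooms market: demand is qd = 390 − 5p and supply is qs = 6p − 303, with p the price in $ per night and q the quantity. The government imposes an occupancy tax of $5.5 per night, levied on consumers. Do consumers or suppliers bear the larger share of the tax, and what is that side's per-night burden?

Consumers bear the larger share: $3 per night.

Before the tax: set 390 − 5p = 6p − 303 → p* = $63, q* = 75.
With the tax collected from consumers, demand (in seller-price terms) shifts: qd = 390 − 5(p + 5.5).
Solving gives q = 60 with consumers paying $66 and suppliers receiving $60.5 (the $5.5 wedge).
Per-night burden: consumers $3, suppliers $2.5.
Consumers take the larger share because demand is less price-elastic here (demand slope 5 vs supply slope 6).
The less price-elastic side of the market bears the larger share of a per-unit tax.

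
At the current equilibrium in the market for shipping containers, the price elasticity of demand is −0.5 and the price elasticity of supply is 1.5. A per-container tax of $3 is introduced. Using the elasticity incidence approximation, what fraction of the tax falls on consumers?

Consumers' share ≈ 0.75.

Incidence ratio: consumers' share ≈ εs / (εs + |εd|) = 1.5 / (1.5 + 0.5) = 0.75.
Supply is the more elastic side, so consumers bear the larger share.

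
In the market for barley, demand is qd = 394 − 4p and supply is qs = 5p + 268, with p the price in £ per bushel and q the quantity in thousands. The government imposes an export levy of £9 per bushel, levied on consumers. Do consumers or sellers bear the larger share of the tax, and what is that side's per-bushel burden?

Without the tax, 394 − 4p = 5p + 268 gives 9p = 126, so p* = £14 and q* = 338.
With the tax collected from consumers, demand (in seller-price terms) shifts: qd = 394 − 4(p + 9).
Solving gives q = 318 with consumers paying £19 and sellers receiving £10 (the £9 wedge).
Per-bushel burden: consumers £5, sellers £4.
Consumers take the larger share because demand is less price-elastic here (demand slope 4 vs supply slope 5).

Consumers bear the larger share: £5 per bushel.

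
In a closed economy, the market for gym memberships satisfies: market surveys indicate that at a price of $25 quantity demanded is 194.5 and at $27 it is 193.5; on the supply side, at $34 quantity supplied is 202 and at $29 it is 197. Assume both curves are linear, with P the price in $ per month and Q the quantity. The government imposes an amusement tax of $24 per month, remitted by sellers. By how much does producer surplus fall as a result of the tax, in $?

Producer surplus falls by $1520.

Demand slope: (193.5 − 194.5)/(27 − 25) = -0.5, so Qd = 207 − 0.5P.
Supply slope: (197 − 202)/(29 − 34) = 1, so Qs = P + 168.
Without the tax, 207 − 0.5P = P + 168 gives 1.5P = 39, so P* = $26 and Q* = 194.
With the tax collected from sellers, supply shifts: Qs = (P − 24) + 168.
New equilibrium: buyers pay $42, sellers receive $18, Q = 186. (Wedge: Pb − Ps = 24.)
ΔPS is the trapezoid between Q = 186 and Q = 194 of height $8: ½ · (194 + 186) · 8 = $1520.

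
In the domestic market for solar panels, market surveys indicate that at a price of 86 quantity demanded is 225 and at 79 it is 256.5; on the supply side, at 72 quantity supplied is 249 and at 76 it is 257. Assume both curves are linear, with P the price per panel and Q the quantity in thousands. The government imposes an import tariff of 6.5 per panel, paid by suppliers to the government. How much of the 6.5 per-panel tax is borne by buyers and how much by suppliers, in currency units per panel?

Buyers bear 2 per panel; suppliers bear 4.5 per panel.

Demand slope: (256.5 − 225)/(79 − 86) = -4.5, so Qd = 612 − 4.5P.
Supply slope: (257 − 249)/(76 − 72) = 2, so Qs = 2P + 105.
Before the tax: set 612 − 4.5P = 2P + 105 → P* = 78, Q* = 261.
With the tax collected from suppliers, supply shifts: Qs = 2(P − 6.5) + 105.
Solving gives Q = 252 with buyers paying 80 and suppliers receiving 73.5 (the 6.5 wedge).
Burden on buyers: 2; on suppliers: 4.5. (They sum to 6.5.)
The less price-elastic side of the market bears the larger share of a per-unit tax.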